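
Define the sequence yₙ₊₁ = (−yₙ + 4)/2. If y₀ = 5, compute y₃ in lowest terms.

y₁ = (−5 + 4)/2 = −1/2.
y₂ = (−(−1/2) + 4)/2 = 9/4.
y₃ = (−(9/4) + 4)/2 = 7/8.

7/8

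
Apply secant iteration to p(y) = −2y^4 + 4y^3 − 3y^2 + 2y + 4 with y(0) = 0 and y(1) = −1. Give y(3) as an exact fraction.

−1552/2883

p(0) = 4, p(−1) = −7. y(2) = (−1) − (−7)·((−1) − 0)/((−7) − 4) = −4/11.
p(−1) = −7, p(−4/11) = 38780/14641. y(3) = (−4/11) − (38780/14641)·((−4/11) − (−1))/((38780/14641) − (−7)) = −1552/2883.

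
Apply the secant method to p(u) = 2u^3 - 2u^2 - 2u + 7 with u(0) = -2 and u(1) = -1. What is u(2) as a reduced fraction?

-23/18

p(-2) = -13, p(-1) = 5. u(2) = (-1) - 5·((-1) - (-2))/(5 - (-13)) = -23/18.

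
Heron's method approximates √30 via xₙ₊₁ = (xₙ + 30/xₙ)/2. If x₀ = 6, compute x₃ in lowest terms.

x₁ = (6 + 30/6)/2 = 11/2.
x₂ = (11/2 + 30/(11/2))/2 = 241/44.
x₃ = (241/44 + 30/(241/44))/2 = 116161/21208.

116161/21208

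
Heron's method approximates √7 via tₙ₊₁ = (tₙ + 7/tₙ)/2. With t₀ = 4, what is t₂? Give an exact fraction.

977/368

t₁ = (4 + 7/4)/2 = 23/8.
t₂ = (23/8 + 7/(23/8))/2 = 977/368.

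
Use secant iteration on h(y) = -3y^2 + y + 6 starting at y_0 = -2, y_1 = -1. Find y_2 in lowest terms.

h(-2) = -8, h(-1) = 2. y_2 = (-1) - 2·((-1) - (-2))/(2 - (-8)) = -6/5.

-6/5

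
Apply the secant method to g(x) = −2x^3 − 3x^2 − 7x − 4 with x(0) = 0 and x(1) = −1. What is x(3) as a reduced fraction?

−19/28

g(0) = −4, g(−1) = 2. x(2) = (−1) − 2·((−1) − 0)/(2 − (−4)) = −2/3.
g(−1) = 2, g(−2/3) = −2/27. x(3) = (−2/3) − (−2/27)·((−2/3) − (−1))/((−2/27) − 2) = −19/28.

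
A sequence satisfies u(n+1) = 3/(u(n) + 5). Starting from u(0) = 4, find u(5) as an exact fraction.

1479/2732

u(1) = 3/(4 + 5) = 1/3.
u(2) = 3/(1/3 + 5) = 9/16.
u(3) = 3/(9/16 + 5) = 48/89.
u(4) = 3/(48/89 + 5) = 267/493.
u(5) = 3/(267/493 + 5) = 1479/2732.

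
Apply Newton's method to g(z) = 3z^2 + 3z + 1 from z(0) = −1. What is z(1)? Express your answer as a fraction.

g'(z) = 6z + 3.
g(−1) = 1, g'(−1) = −3, so z(1) = (−1) − 1/(−3) = −2/3.

−2/3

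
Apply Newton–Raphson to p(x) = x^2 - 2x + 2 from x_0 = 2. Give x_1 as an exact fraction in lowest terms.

p'(x) = 2x - 2.
p(2) = 2, p'(2) = 2, so x_1 = 2 - 2/2 = 1.

1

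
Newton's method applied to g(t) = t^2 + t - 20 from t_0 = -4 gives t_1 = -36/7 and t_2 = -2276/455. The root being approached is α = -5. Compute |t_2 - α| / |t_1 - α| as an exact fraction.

t_1 - α = -36/7 - (-5) = -36/7 + 5 = -1/7, so |t_1 - α| = 1/7.
t_2 - α = -2276/455 - (-5) = -2276/455 + 5 = -1/455, so |t_2 - α| = 1/455.
Ratio = (1/455) / (1/7) = 1/65.

1/65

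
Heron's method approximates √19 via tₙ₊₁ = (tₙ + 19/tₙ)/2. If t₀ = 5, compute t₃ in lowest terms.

1839281/421960

t₁ = (5 + 19/5)/2 = 22/5.
t₂ = (22/5 + 19/(22/5))/2 = 959/220.
t₃ = (959/220 + 19/(959/220))/2 = 1839281/421960.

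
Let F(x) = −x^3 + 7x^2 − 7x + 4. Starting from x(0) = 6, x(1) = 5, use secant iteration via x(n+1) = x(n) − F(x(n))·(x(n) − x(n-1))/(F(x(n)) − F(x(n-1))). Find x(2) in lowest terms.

124/21

F(6) = −2, F(5) = 19. x(2) = 5 − 19·(5 − 6)/(19 − (−2)) = 124/21.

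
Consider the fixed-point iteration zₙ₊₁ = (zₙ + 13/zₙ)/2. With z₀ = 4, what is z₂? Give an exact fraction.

1673/464

z₁ = (4 + 13/4)/2 = 29/8.
z₂ = (29/8 + 13/(29/8))/2 = 1673/464.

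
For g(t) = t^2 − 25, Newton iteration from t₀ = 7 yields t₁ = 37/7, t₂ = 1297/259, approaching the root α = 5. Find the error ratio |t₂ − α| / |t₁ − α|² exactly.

t₁ − α = 37/7 − 5 = 2/7, so |t₁ − α| = 2/7.
t₂ − α = 1297/259 − 5 = 2/259, so |t₂ − α| = 2/259.
|t₁ − α|² = 4/49.
Ratio = (2/259) / (4/49) = 7/74.

7/74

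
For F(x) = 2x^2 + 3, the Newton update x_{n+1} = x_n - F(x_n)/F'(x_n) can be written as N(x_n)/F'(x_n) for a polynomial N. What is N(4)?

F'(x) = 4x.
N(x) = x·F'(x) - F(x) = x·(4x) - (2x^2 + 3) = 2x^2 - 3.
N(4) = 29.

29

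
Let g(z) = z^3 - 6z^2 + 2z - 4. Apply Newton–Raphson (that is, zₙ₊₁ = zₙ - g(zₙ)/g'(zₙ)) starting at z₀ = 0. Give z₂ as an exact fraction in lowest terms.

g'(z) = 3z^2 - 12z + 2.
g(0) = -4, g'(0) = 2, so z₁ = 0 - (-4)/2 = 2.
g(2) = -16, g'(2) = -10, so z₂ = 2 - (-16)/(-10) = 2/5.

2/5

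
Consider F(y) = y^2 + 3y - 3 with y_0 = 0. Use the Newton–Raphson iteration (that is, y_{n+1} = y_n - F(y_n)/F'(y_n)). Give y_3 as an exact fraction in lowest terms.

F'(y) = 2y + 3.
F(0) = -3, F'(0) = 3, so y_1 = 0 - (-3)/3 = 1.
F(1) = 1, F'(1) = 5, so y_2 = 1 - 1/5 = 4/5.
F(4/5) = 1/25, F'(4/5) = 23/5, so y_3 = (4/5) - (1/25)/(23/5) = 91/115.

91/115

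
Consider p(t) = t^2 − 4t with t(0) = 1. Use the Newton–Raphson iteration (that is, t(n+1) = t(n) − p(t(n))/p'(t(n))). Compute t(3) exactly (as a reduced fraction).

p'(t) = 2t − 4.
p(1) = −3, p'(1) = −2, so t(1) = 1 − (−3)/(−2) = −1/2.
p(−1/2) = 9/4, p'(−1/2) = −5, so t(2) = (−1/2) − (9/4)/(−5) = −1/20.
p(−1/20) = 81/400, p'(−1/20) = −41/10, so t(3) = (−1/20) − (81/400)/(−41/10) = −1/1640.

−1/1640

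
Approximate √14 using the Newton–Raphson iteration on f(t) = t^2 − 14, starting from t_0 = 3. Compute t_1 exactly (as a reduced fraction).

23/6

f'(t) = 2t.
f(3) = −5, f'(3) = 6, so t_1 = 3 − (−5)/6 = 23/6.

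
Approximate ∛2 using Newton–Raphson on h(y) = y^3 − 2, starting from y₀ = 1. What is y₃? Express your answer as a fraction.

1126819/894348

h'(y) = 3y^2.
h(1) = −1, h'(1) = 3, so y₁ = 1 − (−1)/3 = 4/3.
h(4/3) = 10/27, h'(4/3) = 16/3, so y₂ = (4/3) − (10/27)/(16/3) = 91/72.
h(91/72) = 7075/373248, h'(91/72) = 8281/1728, so y₃ = (91/72) − (7075/373248)/(8281/1728) = 1126819/894348.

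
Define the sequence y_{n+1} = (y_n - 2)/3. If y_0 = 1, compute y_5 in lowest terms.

-241/243

y_1 = (1 - 2)/3 = -1/3.
y_2 = ((-1/3) - 2)/3 = -7/9.
y_3 = ((-7/9) - 2)/3 = -25/27.
y_4 = ((-25/27) - 2)/3 = -79/81.
y_5 = ((-79/81) - 2)/3 = -241/243.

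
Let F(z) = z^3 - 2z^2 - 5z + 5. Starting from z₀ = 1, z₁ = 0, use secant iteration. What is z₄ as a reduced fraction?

F(1) = -1, F(0) = 5. z₂ = 0 - 5·(0 - 1)/(5 - (-1)) = 5/6.
F(0) = 5, F(5/6) = 5/216. z₃ = (5/6) - (5/216)·((5/6) - 0)/((5/216) - 5) = 36/43.
F(5/6) = 5/216, F(36/43) = -85/79507. z₄ = (36/43) - (-85/79507)·((36/43) - (5/6))/((-85/79507) - (5/216)) = 69624/83179.

69624/83179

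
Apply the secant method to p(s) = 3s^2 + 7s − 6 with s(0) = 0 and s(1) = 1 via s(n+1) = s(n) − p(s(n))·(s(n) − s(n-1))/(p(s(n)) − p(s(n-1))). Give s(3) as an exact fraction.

39/59

p(0) = −6, p(1) = 4. s(2) = 1 − 4·(1 − 0)/(4 − (−6)) = 3/5.
p(1) = 4, p(3/5) = −18/25. s(3) = (3/5) − (−18/25)·((3/5) − 1)/((−18/25) − 4) = 39/59.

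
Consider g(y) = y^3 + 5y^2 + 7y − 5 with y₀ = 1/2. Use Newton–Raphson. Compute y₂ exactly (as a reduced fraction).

870787/1708245

g'(y) = 3y^2 + 10y + 7.
g(1/2) = −1/8, g'(1/2) = 51/4, so y₁ = (1/2) − (−1/8)/(51/4) = 26/51.
g(26/51) = 83/132651, g'(26/51) = 11165/867, so y₂ = (26/51) − (83/132651)/(11165/867) = 870787/1708245.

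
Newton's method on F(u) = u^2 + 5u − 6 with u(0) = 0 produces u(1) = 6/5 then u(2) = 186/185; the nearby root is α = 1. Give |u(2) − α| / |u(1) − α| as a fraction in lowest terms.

u(1) − α = 6/5 − 1 = 1/5, so |u(1) − α| = 1/5.
u(2) − α = 186/185 − 1 = 1/185, so |u(2) − α| = 1/185.
Ratio = (1/185) / (1/5) = 1/37.

1/37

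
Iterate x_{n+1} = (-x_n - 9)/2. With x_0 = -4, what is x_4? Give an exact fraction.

-49/16

x_1 = (-(-4) - 9)/2 = -5/2.
x_2 = (-(-5/2) - 9)/2 = -13/4.
x_3 = (-(-13/4) - 9)/2 = -23/8.
x_4 = (-(-23/8) - 9)/2 = -49/16.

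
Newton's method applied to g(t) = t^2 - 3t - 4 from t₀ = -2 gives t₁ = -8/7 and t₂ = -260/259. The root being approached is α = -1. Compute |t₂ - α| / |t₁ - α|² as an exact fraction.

t₁ - α = -8/7 - (-1) = -8/7 + 1 = -1/7, so |t₁ - α| = 1/7.
t₂ - α = -260/259 - (-1) = -260/259 + 1 = -1/259, so |t₂ - α| = 1/259.
|t₁ - α|² = 1/49.
Ratio = (1/259) / (1/49) = 7/37.

7/37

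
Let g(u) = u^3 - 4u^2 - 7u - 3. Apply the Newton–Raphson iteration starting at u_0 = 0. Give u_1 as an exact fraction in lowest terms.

-3/7

g'(u) = 3u^2 - 8u - 7.
g(0) = -3, g'(0) = -7, so u_1 = 0 - (-3)/(-7) = -3/7.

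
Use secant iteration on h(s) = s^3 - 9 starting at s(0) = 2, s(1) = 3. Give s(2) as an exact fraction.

39/19

h(2) = -1, h(3) = 18. s(2) = 3 - 18·(3 - 2)/(18 - (-1)) = 39/19.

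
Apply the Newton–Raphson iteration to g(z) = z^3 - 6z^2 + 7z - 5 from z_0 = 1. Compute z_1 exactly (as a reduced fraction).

-1/2

g'(z) = 3z^2 - 12z + 7.
g(1) = -3, g'(1) = -2, so z_1 = 1 - (-3)/(-2) = -1/2.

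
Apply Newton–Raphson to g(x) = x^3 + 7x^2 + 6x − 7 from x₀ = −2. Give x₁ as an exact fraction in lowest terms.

g'(x) = 3x^2 + 14x + 6.
g(−2) = 1, g'(−2) = −10, so x₁ = (−2) − 1/(−10) = −19/10.

−19/10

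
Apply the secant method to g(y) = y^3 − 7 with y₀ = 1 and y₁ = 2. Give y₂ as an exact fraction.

g(1) = −6, g(2) = 1. y₂ = 2 − 1·(2 − 1)/(1 − (−6)) = 13/7.

13/7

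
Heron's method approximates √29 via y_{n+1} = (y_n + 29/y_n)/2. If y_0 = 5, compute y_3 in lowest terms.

528527/98145

y_1 = (5 + 29/5)/2 = 27/5.
y_2 = (27/5 + 29/(27/5))/2 = 727/135.
y_3 = (727/135 + 29/(727/135))/2 = 528527/98145.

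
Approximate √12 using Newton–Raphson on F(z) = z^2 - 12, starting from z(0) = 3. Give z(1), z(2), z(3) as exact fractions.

z(1) = 7/2, z(2) = 97/28, z(3) = 18817/5432

F'(z) = 2z.
F(3) = -3, F'(3) = 6, so z(1) = 3 - (-3)/6 = 7/2.
F(7/2) = 1/4, F'(7/2) = 7, so z(2) = (7/2) - (1/4)/7 = 97/28.
F(97/28) = 1/784, F'(97/28) = 97/14, so z(3) = (97/28) - (1/784)/(97/14) = 18817/5432.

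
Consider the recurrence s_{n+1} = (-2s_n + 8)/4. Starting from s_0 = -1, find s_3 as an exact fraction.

13/8

s_1 = (-2·(-1) + 8)/4 = 5/2.
s_2 = (-2·(5/2) + 8)/4 = 3/4.
s_3 = (-2·(3/4) + 8)/4 = 13/8.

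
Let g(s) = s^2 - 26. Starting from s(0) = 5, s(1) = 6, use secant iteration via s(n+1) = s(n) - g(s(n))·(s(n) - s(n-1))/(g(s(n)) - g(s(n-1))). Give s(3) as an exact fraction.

311/61

g(5) = -1, g(6) = 10. s(2) = 6 - 10·(6 - 5)/(10 - (-1)) = 56/11.
g(6) = 10, g(56/11) = -10/121. s(3) = (56/11) - (-10/121)·((56/11) - 6)/((-10/121) - 10) = 311/61.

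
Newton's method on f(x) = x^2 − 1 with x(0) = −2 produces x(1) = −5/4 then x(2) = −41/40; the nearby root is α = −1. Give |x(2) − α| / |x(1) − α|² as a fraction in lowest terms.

x(1) − α = −5/4 − (−1) = −5/4 + 1 = −1/4, so |x(1) − α| = 1/4.
x(2) − α = −41/40 − (−1) = −41/40 + 1 = −1/40, so |x(2) − α| = 1/40.
|x(1) − α|² = 1/16.
Ratio = (1/40) / (1/16) = 2/5.

2/5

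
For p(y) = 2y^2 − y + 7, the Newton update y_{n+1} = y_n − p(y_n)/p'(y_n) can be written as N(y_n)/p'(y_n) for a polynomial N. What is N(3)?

11

p'(y) = 4y − 1.
N(y) = y·p'(y) − p(y) = y·(4y − 1) − (2y^2 − y + 7) = 2y^2 − 7.
N(3) = 11.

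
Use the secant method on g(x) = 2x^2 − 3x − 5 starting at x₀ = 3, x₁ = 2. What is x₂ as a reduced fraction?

17/7

g(3) = 4, g(2) = −3. x₂ = 2 − (−3)·(2 − 3)/((−3) − 4) = 17/7.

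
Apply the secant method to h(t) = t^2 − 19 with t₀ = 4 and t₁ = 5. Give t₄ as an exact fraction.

1591/365

h(4) = −3, h(5) = 6. t₂ = 5 − 6·(5 − 4)/(6 − (−3)) = 13/3.
h(5) = 6, h(13/3) = −2/9. t₃ = (13/3) − (−2/9)·((13/3) − 5)/((−2/9) − 6) = 61/14.
h(13/3) = −2/9, h(61/14) = −3/196. t₄ = (61/14) − (−3/196)·((61/14) − (13/3))/((−3/196) − (−2/9)) = 1591/365.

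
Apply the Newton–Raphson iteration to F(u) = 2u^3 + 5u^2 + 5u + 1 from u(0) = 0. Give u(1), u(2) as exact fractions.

F'(u) = 6u^2 + 10u + 5.
F(0) = 1, F'(0) = 5, so u(1) = 0 − 1/5 = −1/5.
F(−1/5) = 23/125, F'(−1/5) = 81/25, so u(2) = (−1/5) − (23/125)/(81/25) = −104/405.

u(1) = −1/5, u(2) = −104/405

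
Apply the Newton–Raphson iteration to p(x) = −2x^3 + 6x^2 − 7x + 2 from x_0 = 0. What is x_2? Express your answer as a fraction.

p'(x) = −6x^2 + 12x − 7.
p(0) = 2, p'(0) = −7, so x_1 = 0 − 2/(−7) = 2/7.
p(2/7) = 152/343, p'(2/7) = −199/49, so x_2 = (2/7) − (152/343)/(−199/49) = 550/1393.

550/1393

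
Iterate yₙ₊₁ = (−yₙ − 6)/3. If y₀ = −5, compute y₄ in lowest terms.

y₁ = (−(−5) − 6)/3 = −1/3.
y₂ = (−(−1/3) − 6)/3 = −17/9.
y₃ = (−(−17/9) − 6)/3 = −37/27.
y₄ = (−(−37/27) − 6)/3 = −125/81.

−125/81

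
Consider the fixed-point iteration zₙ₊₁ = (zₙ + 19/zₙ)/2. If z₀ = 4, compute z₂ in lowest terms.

z₁ = (4 + 19/4)/2 = 35/8.
z₂ = (35/8 + 19/(35/8))/2 = 2441/560.

2441/560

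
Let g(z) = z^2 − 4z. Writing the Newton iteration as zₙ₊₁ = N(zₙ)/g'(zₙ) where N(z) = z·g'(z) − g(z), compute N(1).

1

g'(z) = 2z − 4.
N(z) = z·g'(z) − g(z) = z·(2z − 4) − (z^2 − 4z) = z^2.
N(1) = 1.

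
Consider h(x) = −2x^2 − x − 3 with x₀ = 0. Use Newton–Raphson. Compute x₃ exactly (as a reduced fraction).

−87/539

h'(x) = −4x − 1.
h(0) = −3, h'(0) = −1, so x₁ = 0 − (−3)/(−1) = −3.
h(−3) = −18, h'(−3) = 11, so x₂ = (−3) − (−18)/11 = −15/11.
h(−15/11) = −648/121, h'(−15/11) = 49/11, so x₃ = (−15/11) − (−648/121)/(49/11) = −87/539.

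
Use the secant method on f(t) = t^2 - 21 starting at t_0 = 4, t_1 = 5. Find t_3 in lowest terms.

197/43

f(4) = -5, f(5) = 4. t_2 = 5 - 4·(5 - 4)/(4 - (-5)) = 41/9.
f(5) = 4, f(41/9) = -20/81. t_3 = (41/9) - (-20/81)·((41/9) - 5)/((-20/81) - 4) = 197/43.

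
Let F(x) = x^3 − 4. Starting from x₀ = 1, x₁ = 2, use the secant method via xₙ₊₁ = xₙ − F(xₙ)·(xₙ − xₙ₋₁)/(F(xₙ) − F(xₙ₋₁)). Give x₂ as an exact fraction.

F(1) = −3, F(2) = 4. x₂ = 2 − 4·(2 − 1)/(4 − (−3)) = 10/7.

10/7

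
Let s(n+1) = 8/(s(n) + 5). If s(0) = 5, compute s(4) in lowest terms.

s(1) = 8/(5 + 5) = 4/5.
s(2) = 8/(4/5 + 5) = 40/29.
s(3) = 8/(40/29 + 5) = 232/185.
s(4) = 8/(232/185 + 5) = 1480/1157.

1480/1157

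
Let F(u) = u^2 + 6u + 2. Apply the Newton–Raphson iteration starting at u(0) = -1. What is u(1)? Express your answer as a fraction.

F'(u) = 2u + 6.
F(-1) = -3, F'(-1) = 4, so u(1) = (-1) - (-3)/4 = -1/4.

-1/4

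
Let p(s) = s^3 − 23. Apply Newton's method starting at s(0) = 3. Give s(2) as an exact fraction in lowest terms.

p'(s) = 3s^2.
p(3) = 4, p'(3) = 27, so s(1) = 3 − 4/27 = 77/27.
p(77/27) = 3824/19683, p'(77/27) = 5929/243, so s(2) = (77/27) − (3824/19683)/(5929/243) = 1365775/480249.

1365775/480249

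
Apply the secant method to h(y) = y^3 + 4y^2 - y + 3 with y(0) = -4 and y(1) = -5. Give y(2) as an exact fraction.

-103/24

h(-4) = 7, h(-5) = -17. y(2) = (-5) - (-17)·((-5) - (-4))/((-17) - 7) = -103/24.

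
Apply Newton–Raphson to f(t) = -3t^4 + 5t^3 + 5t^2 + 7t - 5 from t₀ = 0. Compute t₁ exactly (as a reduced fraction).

f'(t) = -12t^3 + 15t^2 + 10t + 7.
f(0) = -5, f'(0) = 7, so t₁ = 0 - (-5)/7 = 5/7.

5/7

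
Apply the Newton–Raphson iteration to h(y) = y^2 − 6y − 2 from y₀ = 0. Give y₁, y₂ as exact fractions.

y₁ = −1/3, y₂ = −19/60

h'(y) = 2y − 6.
h(0) = −2, h'(0) = −6, so y₁ = 0 − (−2)/(−6) = −1/3.
h(−1/3) = 1/9, h'(−1/3) = −20/3, so y₂ = (−1/3) − (1/9)/(−20/3) = −19/60.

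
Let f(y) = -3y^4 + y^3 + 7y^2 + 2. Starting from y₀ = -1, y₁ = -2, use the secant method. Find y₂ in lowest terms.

-36/31

f(-1) = 5, f(-2) = -26. y₂ = (-2) - (-26)·((-2) - (-1))/((-26) - 5) = -36/31.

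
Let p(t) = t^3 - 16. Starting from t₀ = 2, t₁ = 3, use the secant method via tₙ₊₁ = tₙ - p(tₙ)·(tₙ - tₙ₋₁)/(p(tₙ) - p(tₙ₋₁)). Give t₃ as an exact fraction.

19990/7987

p(2) = -8, p(3) = 11. t₂ = 3 - 11·(3 - 2)/(11 - (-8)) = 46/19.
p(3) = 11, p(46/19) = -12408/6859. t₃ = (46/19) - (-12408/6859)·((46/19) - 3)/((-12408/6859) - 11) = 19990/7987.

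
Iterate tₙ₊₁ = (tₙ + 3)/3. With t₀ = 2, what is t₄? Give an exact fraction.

t₁ = (2 + 3)/3 = 5/3.
t₂ = ((5/3) + 3)/3 = 14/9.
t₃ = ((14/9) + 3)/3 = 41/27.
t₄ = ((41/27) + 3)/3 = 122/81.

122/81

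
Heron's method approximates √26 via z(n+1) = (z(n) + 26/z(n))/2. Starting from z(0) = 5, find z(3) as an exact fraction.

54100801/10610040

z(1) = (5 + 26/5)/2 = 51/10.
z(2) = (51/10 + 26/(51/10))/2 = 5201/1020.
z(3) = (5201/1020 + 26/(5201/1020))/2 = 54100801/10610040.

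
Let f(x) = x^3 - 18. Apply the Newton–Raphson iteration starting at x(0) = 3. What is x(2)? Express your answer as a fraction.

f'(x) = 3x^2.
f(3) = 9, f'(3) = 27, so x(1) = 3 - 9/27 = 8/3.
f(8/3) = 26/27, f'(8/3) = 64/3, so x(2) = (8/3) - (26/27)/(64/3) = 755/288.

755/288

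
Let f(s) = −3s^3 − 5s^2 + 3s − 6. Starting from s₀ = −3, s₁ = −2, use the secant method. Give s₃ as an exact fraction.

−35010/14141

f(−3) = 21, f(−2) = −8. s₂ = (−2) − (−8)·((−2) − (−3))/((−8) − 21) = −66/29.
f(−2) = −8, f(−66/29) = −81984/24389. s₃ = (−66/29) − (−81984/24389)·((−66/29) − (−2))/((−81984/24389) − (−8)) = −35010/14141.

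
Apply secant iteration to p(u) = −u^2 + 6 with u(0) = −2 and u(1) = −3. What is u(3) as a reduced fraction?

p(−2) = 2, p(−3) = −3. u(2) = (−3) − (−3)·((−3) − (−2))/((−3) − 2) = −12/5.
p(−3) = −3, p(−12/5) = 6/25. u(3) = (−12/5) − (6/25)·((−12/5) − (−3))/((6/25) − (−3)) = −22/9.

−22/9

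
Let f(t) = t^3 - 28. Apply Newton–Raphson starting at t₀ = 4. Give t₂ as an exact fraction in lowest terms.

f'(t) = 3t^2.
f(4) = 36, f'(4) = 48, so t₁ = 4 - 36/48 = 13/4.
f(13/4) = 405/64, f'(13/4) = 507/16, so t₂ = (13/4) - (405/64)/(507/16) = 1031/338.

1031/338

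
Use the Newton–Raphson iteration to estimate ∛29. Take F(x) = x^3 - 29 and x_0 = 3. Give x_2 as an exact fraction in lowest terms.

1714381/558009

F'(x) = 3x^2.
F(3) = -2, F'(3) = 27, so x_1 = 3 - (-2)/27 = 83/27.
F(83/27) = 980/19683, F'(83/27) = 6889/243, so x_2 = (83/27) - (980/19683)/(6889/243) = 1714381/558009.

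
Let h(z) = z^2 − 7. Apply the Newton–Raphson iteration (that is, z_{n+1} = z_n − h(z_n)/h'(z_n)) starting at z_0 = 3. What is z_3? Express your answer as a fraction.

h'(z) = 2z.
h(3) = 2, h'(3) = 6, so z_1 = 3 − 2/6 = 8/3.
h(8/3) = 1/9, h'(8/3) = 16/3, so z_2 = (8/3) − (1/9)/(16/3) = 127/48.
h(127/48) = 1/2304, h'(127/48) = 127/24, so z_3 = (127/48) − (1/2304)/(127/24) = 32257/12192.

32257/12192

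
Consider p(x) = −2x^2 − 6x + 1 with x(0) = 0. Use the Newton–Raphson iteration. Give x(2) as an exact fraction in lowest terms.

19/120

p'(x) = −4x − 6.
p(0) = 1, p'(0) = −6, so x(1) = 0 − 1/(−6) = 1/6.
p(1/6) = −1/18, p'(1/6) = −20/3, so x(2) = (1/6) − (−1/18)/(−20/3) = 19/120.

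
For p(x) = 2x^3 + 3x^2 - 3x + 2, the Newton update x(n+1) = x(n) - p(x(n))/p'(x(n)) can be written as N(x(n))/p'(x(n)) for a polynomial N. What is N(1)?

p'(x) = 6x^2 + 6x - 3.
N(x) = x·p'(x) - p(x) = x·(6x^2 + 6x - 3) - (2x^3 + 3x^2 - 3x + 2) = 4x^3 + 3x^2 - 2.
N(1) = 5.

5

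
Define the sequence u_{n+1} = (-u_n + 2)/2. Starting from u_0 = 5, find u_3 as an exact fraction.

u_1 = (-5 + 2)/2 = -3/2.
u_2 = (-(-3/2) + 2)/2 = 7/4.
u_3 = (-(7/4) + 2)/2 = 1/8.

1/8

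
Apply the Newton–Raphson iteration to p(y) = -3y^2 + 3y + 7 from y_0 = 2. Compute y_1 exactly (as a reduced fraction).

19/9

p'(y) = -6y + 3.
p(2) = 1, p'(2) = -9, so y_1 = 2 - 1/(-9) = 19/9.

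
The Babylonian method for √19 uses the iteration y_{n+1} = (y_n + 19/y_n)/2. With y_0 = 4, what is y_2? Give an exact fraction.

2441/560

y_1 = (4 + 19/4)/2 = 35/8.
y_2 = (35/8 + 19/(35/8))/2 = 2441/560.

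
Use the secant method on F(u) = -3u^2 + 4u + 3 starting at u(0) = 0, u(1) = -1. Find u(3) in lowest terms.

-15/29

F(0) = 3, F(-1) = -4. u(2) = (-1) - (-4)·((-1) - 0)/((-4) - 3) = -3/7.
F(-1) = -4, F(-3/7) = 36/49. u(3) = (-3/7) - (36/49)·((-3/7) - (-1))/((36/49) - (-4)) = -15/29.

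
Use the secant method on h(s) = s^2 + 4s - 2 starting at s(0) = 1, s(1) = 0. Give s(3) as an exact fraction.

5/11

h(1) = 3, h(0) = -2. s(2) = 0 - (-2)·(0 - 1)/((-2) - 3) = 2/5.
h(0) = -2, h(2/5) = -6/25. s(3) = (2/5) - (-6/25)·((2/5) - 0)/((-6/25) - (-2)) = 5/11.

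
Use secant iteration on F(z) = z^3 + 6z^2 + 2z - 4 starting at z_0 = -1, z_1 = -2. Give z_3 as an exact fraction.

F(-1) = -1, F(-2) = 8. z_2 = (-2) - 8·((-2) - (-1))/(8 - (-1)) = -10/9.
F(-2) = 8, F(-10/9) = -136/729. z_3 = (-10/9) - (-136/729)·((-10/9) - (-2))/((-136/729) - 8) = -422/373.

-422/373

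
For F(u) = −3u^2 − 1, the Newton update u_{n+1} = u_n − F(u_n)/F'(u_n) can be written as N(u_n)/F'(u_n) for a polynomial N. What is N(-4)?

F'(u) = −6u.
N(u) = u·F'(u) − F(u) = u·(−6u) − (−3u^2 − 1) = −3u^2 + 1.
N(-4) = −47.

−47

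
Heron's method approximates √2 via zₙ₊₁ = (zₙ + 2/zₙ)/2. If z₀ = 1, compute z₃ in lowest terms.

577/408

z₁ = (1 + 2/1)/2 = 3/2.
z₂ = (3/2 + 2/(3/2))/2 = 17/12.
z₃ = (17/12 + 2/(17/12))/2 = 577/408.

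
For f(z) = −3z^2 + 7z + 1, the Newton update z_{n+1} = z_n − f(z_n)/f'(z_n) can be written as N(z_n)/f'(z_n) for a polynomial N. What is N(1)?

−4

f'(z) = −6z + 7.
N(z) = z·f'(z) − f(z) = z·(−6z + 7) − (−3z^2 + 7z + 1) = −3z^2 − 1.
N(1) = −4.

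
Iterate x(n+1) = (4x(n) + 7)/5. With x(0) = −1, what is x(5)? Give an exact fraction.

x(1) = (4·(−1) + 7)/5 = 3/5.
x(2) = (4·(3/5) + 7)/5 = 47/25.
x(3) = (4·(47/25) + 7)/5 = 363/125.
x(4) = (4·(363/125) + 7)/5 = 2327/625.
x(5) = (4·(2327/625) + 7)/5 = 13683/3125.

13683/3125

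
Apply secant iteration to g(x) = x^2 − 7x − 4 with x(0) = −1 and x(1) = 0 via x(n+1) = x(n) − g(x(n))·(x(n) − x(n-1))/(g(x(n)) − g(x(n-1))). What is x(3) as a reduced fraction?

g(−1) = 4, g(0) = −4. x(2) = 0 − (−4)·(0 − (−1))/((−4) − 4) = −1/2.
g(0) = −4, g(−1/2) = −1/4. x(3) = (−1/2) − (−1/4)·((−1/2) − 0)/((−1/4) − (−4)) = −8/15.

−8/15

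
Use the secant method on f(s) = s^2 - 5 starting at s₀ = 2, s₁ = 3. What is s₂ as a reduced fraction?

11/5

f(2) = -1, f(3) = 4. s₂ = 3 - 4·(3 - 2)/(4 - (-1)) = 11/5.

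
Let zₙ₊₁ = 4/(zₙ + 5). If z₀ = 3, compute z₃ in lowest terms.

z₁ = 4/(3 + 5) = 1/2.
z₂ = 4/(1/2 + 5) = 8/11.
z₃ = 4/(8/11 + 5) = 44/63.

44/63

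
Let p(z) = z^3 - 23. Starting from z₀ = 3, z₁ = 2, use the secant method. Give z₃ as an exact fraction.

p(3) = 4, p(2) = -15. z₂ = 2 - (-15)·(2 - 3)/((-15) - 4) = 53/19.
p(2) = -15, p(53/19) = -8880/6859. z₃ = (53/19) - (-8880/6859)·((53/19) - 2)/((-8880/6859) - (-15)) = 5983/2089.

5983/2089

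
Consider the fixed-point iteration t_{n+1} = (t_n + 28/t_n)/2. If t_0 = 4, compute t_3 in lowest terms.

108497/20504

t_1 = (4 + 28/4)/2 = 11/2.
t_2 = (11/2 + 28/(11/2))/2 = 233/44.
t_3 = (233/44 + 28/(233/44))/2 = 108497/20504.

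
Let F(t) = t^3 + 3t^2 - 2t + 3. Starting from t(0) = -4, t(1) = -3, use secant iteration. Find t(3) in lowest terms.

F(-4) = -5, F(-3) = 9. t(2) = (-3) - 9·((-3) - (-4))/(9 - (-5)) = -51/14.
F(-3) = 9, F(-51/14) = 4815/2744. t(3) = (-51/14) - (4815/2744)·((-51/14) - (-3))/((4815/2744) - 9) = -8391/2209.

-8391/2209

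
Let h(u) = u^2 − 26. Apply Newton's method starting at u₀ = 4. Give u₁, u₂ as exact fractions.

u₁ = 21/4, u₂ = 857/168

h'(u) = 2u.
h(4) = −10, h'(4) = 8, so u₁ = 4 − (−10)/8 = 21/4.
h(21/4) = 25/16, h'(21/4) = 21/2, so u₂ = (21/4) − (25/16)/(21/2) = 857/168.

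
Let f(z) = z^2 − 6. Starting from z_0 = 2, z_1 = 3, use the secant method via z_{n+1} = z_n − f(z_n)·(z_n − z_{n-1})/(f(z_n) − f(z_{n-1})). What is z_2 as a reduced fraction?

f(2) = −2, f(3) = 3. z_2 = 3 − 3·(3 − 2)/(3 − (−2)) = 12/5.

12/5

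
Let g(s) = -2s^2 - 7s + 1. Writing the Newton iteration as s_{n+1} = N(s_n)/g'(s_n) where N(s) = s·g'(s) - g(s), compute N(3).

-19

g'(s) = -4s - 7.
N(s) = s·g'(s) - g(s) = s·(-4s - 7) - (-2s^2 - 7s + 1) = -2s^2 - 1.
N(3) = -19.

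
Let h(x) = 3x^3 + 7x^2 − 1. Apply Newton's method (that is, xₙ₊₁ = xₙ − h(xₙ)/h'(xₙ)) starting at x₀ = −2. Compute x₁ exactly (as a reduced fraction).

h'(x) = 9x^2 + 14x.
h(−2) = 3, h'(−2) = 8, so x₁ = (−2) − 3/8 = −19/8.

−19/8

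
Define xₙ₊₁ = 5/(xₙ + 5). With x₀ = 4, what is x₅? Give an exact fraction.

x₁ = 5/(4 + 5) = 5/9.
x₂ = 5/(5/9 + 5) = 9/10.
x₃ = 5/(9/10 + 5) = 50/59.
x₄ = 5/(50/59 + 5) = 59/69.
x₅ = 5/(59/69 + 5) = 345/404.

345/404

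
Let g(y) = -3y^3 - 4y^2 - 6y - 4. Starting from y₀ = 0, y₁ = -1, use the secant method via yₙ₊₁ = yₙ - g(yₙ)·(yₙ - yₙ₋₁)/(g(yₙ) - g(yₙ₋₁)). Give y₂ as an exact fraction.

-4/5

g(0) = -4, g(-1) = 1. y₂ = (-1) - 1·((-1) - 0)/(1 - (-4)) = -4/5.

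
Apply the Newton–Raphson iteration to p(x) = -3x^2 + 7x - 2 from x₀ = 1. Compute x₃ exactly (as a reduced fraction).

p'(x) = -6x + 7.
p(1) = 2, p'(1) = 1, so x₁ = 1 - 2/1 = -1.
p(-1) = -12, p'(-1) = 13, so x₂ = (-1) - (-12)/13 = -1/13.
p(-1/13) = -432/169, p'(-1/13) = 97/13, so x₃ = (-1/13) - (-432/169)/(97/13) = 335/1261.

335/1261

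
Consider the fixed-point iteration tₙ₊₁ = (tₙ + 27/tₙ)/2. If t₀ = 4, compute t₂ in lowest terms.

t₁ = (4 + 27/4)/2 = 43/8.
t₂ = (43/8 + 27/(43/8))/2 = 3577/688.

3577/688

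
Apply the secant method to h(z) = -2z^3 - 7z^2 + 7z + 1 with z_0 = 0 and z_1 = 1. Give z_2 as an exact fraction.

1/2

h(0) = 1, h(1) = -1. z_2 = 1 - (-1)·(1 - 0)/((-1) - 1) = 1/2.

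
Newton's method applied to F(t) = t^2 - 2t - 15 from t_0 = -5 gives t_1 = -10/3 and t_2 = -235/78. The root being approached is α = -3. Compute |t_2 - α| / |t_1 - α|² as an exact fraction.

3/26

t_1 - α = -10/3 - (-3) = -10/3 + 3 = -1/3, so |t_1 - α| = 1/3.
t_2 - α = -235/78 - (-3) = -235/78 + 3 = -1/78, so |t_2 - α| = 1/78.
|t_1 - α|² = 1/9.
Ratio = (1/78) / (1/9) = 3/26.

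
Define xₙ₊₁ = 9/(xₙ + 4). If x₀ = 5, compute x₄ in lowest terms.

261/161

x₁ = 9/(5 + 4) = 1.
x₂ = 9/(1 + 4) = 9/5.
x₃ = 9/(9/5 + 4) = 45/29.
x₄ = 9/(45/29 + 4) = 261/161.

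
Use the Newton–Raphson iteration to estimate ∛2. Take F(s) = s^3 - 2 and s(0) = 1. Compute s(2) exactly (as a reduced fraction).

F'(s) = 3s^2.
F(1) = -1, F'(1) = 3, so s(1) = 1 - (-1)/3 = 4/3.
F(4/3) = 10/27, F'(4/3) = 16/3, so s(2) = (4/3) - (10/27)/(16/3) = 91/72.

91/72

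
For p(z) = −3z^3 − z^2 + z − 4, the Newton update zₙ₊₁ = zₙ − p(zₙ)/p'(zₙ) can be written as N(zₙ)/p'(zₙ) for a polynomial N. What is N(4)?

p'(z) = −9z^2 − 2z + 1.
N(z) = z·p'(z) − p(z) = z·(−9z^2 − 2z + 1) − (−3z^3 − z^2 + z − 4) = −6z^3 − z^2 + 4.
N(4) = −396.

−396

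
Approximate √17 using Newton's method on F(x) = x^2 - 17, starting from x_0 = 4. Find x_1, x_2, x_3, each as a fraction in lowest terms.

F'(x) = 2x.
F(4) = -1, F'(4) = 8, so x_1 = 4 - (-1)/8 = 33/8.
F(33/8) = 1/64, F'(33/8) = 33/4, so x_2 = (33/8) - (1/64)/(33/4) = 2177/528.
F(2177/528) = 1/278784, F'(2177/528) = 2177/264, so x_3 = (2177/528) - (1/278784)/(2177/264) = 9478657/2298912.

x_1 = 33/8, x_2 = 2177/528, x_3 = 9478657/2298912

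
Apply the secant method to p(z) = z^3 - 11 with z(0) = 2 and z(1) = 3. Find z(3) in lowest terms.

16025/7267

p(2) = -3, p(3) = 16. z(2) = 3 - 16·(3 - 2)/(16 - (-3)) = 41/19.
p(3) = 16, p(41/19) = -6528/6859. z(3) = (41/19) - (-6528/6859)·((41/19) - 3)/((-6528/6859) - 16) = 16025/7267.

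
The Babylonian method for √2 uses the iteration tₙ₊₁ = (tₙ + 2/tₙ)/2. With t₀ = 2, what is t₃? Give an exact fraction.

577/408

t₁ = (2 + 2/2)/2 = 3/2.
t₂ = (3/2 + 2/(3/2))/2 = 17/12.
t₃ = (17/12 + 2/(17/12))/2 = 577/408.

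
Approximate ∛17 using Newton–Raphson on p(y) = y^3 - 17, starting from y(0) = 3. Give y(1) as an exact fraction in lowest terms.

p'(y) = 3y^2.
p(3) = 10, p'(3) = 27, so y(1) = 3 - 10/27 = 71/27.

71/27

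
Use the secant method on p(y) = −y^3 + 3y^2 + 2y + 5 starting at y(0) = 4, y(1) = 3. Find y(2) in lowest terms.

53/14

p(4) = −3, p(3) = 11. y(2) = 3 − 11·(3 − 4)/(11 − (−3)) = 53/14.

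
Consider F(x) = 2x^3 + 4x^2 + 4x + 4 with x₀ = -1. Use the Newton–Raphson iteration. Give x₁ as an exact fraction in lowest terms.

-2

F'(x) = 6x^2 + 8x + 4.
F(-1) = 2, F'(-1) = 2, so x₁ = (-1) - 2/2 = -2.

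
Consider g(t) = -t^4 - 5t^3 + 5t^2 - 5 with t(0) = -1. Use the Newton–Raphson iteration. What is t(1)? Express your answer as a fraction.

g'(t) = -4t^3 - 15t^2 + 10t.
g(-1) = 4, g'(-1) = -21, so t(1) = (-1) - 4/(-21) = -17/21.

-17/21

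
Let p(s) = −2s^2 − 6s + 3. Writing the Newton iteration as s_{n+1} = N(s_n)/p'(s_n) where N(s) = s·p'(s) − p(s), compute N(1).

−5

p'(s) = −4s − 6.
N(s) = s·p'(s) − p(s) = s·(−4s − 6) − (−2s^2 − 6s + 3) = −2s^2 − 3.
N(1) = −5.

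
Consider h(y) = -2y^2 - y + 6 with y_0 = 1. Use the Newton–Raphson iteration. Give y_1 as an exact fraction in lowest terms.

8/5

h'(y) = -4y - 1.
h(1) = 3, h'(1) = -5, so y_1 = 1 - 3/(-5) = 8/5.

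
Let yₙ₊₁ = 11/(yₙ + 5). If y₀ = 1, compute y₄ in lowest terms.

2981/1806

y₁ = 11/(1 + 5) = 11/6.
y₂ = 11/(11/6 + 5) = 66/41.
y₃ = 11/(66/41 + 5) = 451/271.
y₄ = 11/(451/271 + 5) = 2981/1806.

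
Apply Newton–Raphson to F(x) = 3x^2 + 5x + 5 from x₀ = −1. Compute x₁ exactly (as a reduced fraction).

F'(x) = 6x + 5.
F(−1) = 3, F'(−1) = −1, so x₁ = (−1) − 3/(−1) = 2.

2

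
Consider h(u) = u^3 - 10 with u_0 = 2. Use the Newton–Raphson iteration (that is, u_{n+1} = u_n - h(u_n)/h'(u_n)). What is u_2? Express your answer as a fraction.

3277/1521

h'(u) = 3u^2.
h(2) = -2, h'(2) = 12, so u_1 = 2 - (-2)/12 = 13/6.
h(13/6) = 37/216, h'(13/6) = 169/12, so u_2 = (13/6) - (37/216)/(169/12) = 3277/1521.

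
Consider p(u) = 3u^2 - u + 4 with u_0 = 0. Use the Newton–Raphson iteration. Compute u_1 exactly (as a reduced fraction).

p'(u) = 6u - 1.
p(0) = 4, p'(0) = -1, so u_1 = 0 - 4/(-1) = 4.

4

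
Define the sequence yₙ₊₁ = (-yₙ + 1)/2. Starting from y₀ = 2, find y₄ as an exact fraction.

y₁ = (-2 + 1)/2 = -1/2.
y₂ = (-(-1/2) + 1)/2 = 3/4.
y₃ = (-(3/4) + 1)/2 = 1/8.
y₄ = (-(1/8) + 1)/2 = 7/16.

7/16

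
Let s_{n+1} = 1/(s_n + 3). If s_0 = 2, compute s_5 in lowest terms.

s_1 = 1/(2 + 3) = 1/5.
s_2 = 1/(1/5 + 3) = 5/16.
s_3 = 1/(5/16 + 3) = 16/53.
s_4 = 1/(16/53 + 3) = 53/175.
s_5 = 1/(53/175 + 3) = 175/578.

175/578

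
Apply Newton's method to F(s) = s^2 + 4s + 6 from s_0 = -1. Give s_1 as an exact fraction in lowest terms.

-5/2

F'(s) = 2s + 4.
F(-1) = 3, F'(-1) = 2, so s_1 = (-1) - 3/2 = -5/2.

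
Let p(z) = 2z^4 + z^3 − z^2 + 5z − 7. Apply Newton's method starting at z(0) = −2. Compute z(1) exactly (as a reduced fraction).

−83/43

p'(z) = 8z^3 + 3z^2 − 2z + 5.
p(−2) = 3, p'(−2) = −43, so z(1) = (−2) − 3/(−43) = −83/43.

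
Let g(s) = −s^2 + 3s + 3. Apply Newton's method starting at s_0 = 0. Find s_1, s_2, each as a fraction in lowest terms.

g'(s) = −2s + 3.
g(0) = 3, g'(0) = 3, so s_1 = 0 − 3/3 = −1.
g(−1) = −1, g'(−1) = 5, so s_2 = (−1) − (−1)/5 = −4/5.

s_1 = −1, s_2 = −4/5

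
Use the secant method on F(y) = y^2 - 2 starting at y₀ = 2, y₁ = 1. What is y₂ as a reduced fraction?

4/3

F(2) = 2, F(1) = -1. y₂ = 1 - (-1)·(1 - 2)/((-1) - 2) = 4/3.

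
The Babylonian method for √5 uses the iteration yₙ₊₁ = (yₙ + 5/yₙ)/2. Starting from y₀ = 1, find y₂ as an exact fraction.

y₁ = (1 + 5/1)/2 = 3.
y₂ = (3 + 5/3)/2 = 7/3.

7/3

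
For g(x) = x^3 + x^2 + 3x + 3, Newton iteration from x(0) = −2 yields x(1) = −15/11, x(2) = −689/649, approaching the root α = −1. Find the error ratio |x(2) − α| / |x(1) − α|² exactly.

55/118

x(1) − α = −15/11 − (−1) = −15/11 + 1 = −4/11, so |x(1) − α| = 4/11.
x(2) − α = −689/649 − (−1) = −689/649 + 1 = −40/649, so |x(2) − α| = 40/649.
|x(1) − α|² = 16/121.
Ratio = (40/649) / (16/121) = 55/118.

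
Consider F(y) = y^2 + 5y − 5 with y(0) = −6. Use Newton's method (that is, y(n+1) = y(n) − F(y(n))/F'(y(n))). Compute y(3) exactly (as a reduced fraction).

−4250681/726103

F'(y) = 2y + 5.
F(−6) = 1, F'(−6) = −7, so y(1) = (−6) − 1/(−7) = −41/7.
F(−41/7) = 1/49, F'(−41/7) = −47/7, so y(2) = (−41/7) − (1/49)/(−47/7) = −1926/329.
F(−1926/329) = 1/108241, F'(−1926/329) = −2207/329, so y(3) = (−1926/329) − (1/108241)/(−2207/329) = −4250681/726103.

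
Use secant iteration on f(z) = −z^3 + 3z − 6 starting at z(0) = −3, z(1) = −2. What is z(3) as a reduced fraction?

−402/169

f(−3) = 12, f(−2) = −4. z(2) = (−2) − (−4)·((−2) − (−3))/((−4) − 12) = −9/4.
f(−2) = −4, f(−9/4) = −87/64. z(3) = (−9/4) − (−87/64)·((−9/4) − (−2))/((−87/64) − (−4)) = −402/169.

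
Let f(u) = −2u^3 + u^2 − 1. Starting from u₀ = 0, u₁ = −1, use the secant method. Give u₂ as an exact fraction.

f(0) = −1, f(−1) = 2. u₂ = (−1) − 2·((−1) − 0)/(2 − (−1)) = −1/3.

−1/3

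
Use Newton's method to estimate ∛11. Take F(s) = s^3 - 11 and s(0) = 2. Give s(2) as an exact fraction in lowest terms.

F'(s) = 3s^2.
F(2) = -3, F'(2) = 12, so s(1) = 2 - (-3)/12 = 9/4.
F(9/4) = 25/64, F'(9/4) = 243/16, so s(2) = (9/4) - (25/64)/(243/16) = 1081/486.

1081/486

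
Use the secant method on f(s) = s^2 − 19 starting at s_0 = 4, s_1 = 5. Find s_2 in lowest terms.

f(4) = −3, f(5) = 6. s_2 = 5 − 6·(5 − 4)/(6 − (−3)) = 13/3.

13/3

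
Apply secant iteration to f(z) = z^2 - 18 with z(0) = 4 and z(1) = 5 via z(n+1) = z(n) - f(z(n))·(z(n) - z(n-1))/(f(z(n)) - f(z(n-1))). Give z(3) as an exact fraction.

f(4) = -2, f(5) = 7. z(2) = 5 - 7·(5 - 4)/(7 - (-2)) = 38/9.
f(5) = 7, f(38/9) = -14/81. z(3) = (38/9) - (-14/81)·((38/9) - 5)/((-14/81) - 7) = 352/83.

352/83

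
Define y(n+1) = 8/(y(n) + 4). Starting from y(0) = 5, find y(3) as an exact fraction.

y(1) = 8/(5 + 4) = 8/9.
y(2) = 8/(8/9 + 4) = 18/11.
y(3) = 8/(18/11 + 4) = 44/31.

44/31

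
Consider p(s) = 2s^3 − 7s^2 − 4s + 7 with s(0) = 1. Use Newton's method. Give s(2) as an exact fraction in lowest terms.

1031/1242

p'(s) = 6s^2 − 14s − 4.
p(1) = −2, p'(1) = −12, so s(1) = 1 − (−2)/(−12) = 5/6.
p(5/6) = −1/27, p'(5/6) = −23/2, so s(2) = (5/6) − (−1/27)/(−23/2) = 1031/1242.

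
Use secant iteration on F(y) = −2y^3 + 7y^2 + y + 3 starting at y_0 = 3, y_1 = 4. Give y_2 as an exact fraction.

F(3) = 15, F(4) = −9. y_2 = 4 − (−9)·(4 − 3)/((−9) − 15) = 29/8.

29/8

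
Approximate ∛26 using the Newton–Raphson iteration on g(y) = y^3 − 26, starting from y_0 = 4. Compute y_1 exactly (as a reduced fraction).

g'(y) = 3y^2.
g(4) = 38, g'(4) = 48, so y_1 = 4 − 38/48 = 77/24.

77/24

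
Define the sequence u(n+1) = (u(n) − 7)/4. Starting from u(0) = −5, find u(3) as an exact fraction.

−19/8

u(1) = ((−5) − 7)/4 = −3.
u(2) = ((−3) − 7)/4 = −5/2.
u(3) = ((−5/2) − 7)/4 = −19/8.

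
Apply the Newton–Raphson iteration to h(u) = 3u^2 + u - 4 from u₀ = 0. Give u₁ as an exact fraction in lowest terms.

4

h'(u) = 6u + 1.
h(0) = -4, h'(0) = 1, so u₁ = 0 - (-4)/1 = 4.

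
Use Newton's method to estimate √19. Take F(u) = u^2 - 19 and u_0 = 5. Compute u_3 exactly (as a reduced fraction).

F'(u) = 2u.
F(5) = 6, F'(5) = 10, so u_1 = 5 - 6/10 = 22/5.
F(22/5) = 9/25, F'(22/5) = 44/5, so u_2 = (22/5) - (9/25)/(44/5) = 959/220.
F(959/220) = 81/48400, F'(959/220) = 959/110, so u_3 = (959/220) - (81/48400)/(959/110) = 1839281/421960.

1839281/421960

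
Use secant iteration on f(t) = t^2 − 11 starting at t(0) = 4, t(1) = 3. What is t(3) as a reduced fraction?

73/22

f(4) = 5, f(3) = −2. t(2) = 3 − (−2)·(3 − 4)/((−2) − 5) = 23/7.
f(3) = −2, f(23/7) = −10/49. t(3) = (23/7) − (−10/49)·((23/7) − 3)/((−10/49) − (−2)) = 73/22.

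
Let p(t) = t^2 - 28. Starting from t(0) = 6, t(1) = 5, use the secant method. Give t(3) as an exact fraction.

p(6) = 8, p(5) = -3. t(2) = 5 - (-3)·(5 - 6)/((-3) - 8) = 58/11.
p(5) = -3, p(58/11) = -24/121. t(3) = (58/11) - (-24/121)·((58/11) - 5)/((-24/121) - (-3)) = 598/113.

598/113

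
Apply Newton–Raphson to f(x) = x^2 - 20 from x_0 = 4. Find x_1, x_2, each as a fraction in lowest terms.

f'(x) = 2x.
f(4) = -4, f'(4) = 8, so x_1 = 4 - (-4)/8 = 9/2.
f(9/2) = 1/4, f'(9/2) = 9, so x_2 = (9/2) - (1/4)/9 = 161/36.

x_1 = 9/2, x_2 = 161/36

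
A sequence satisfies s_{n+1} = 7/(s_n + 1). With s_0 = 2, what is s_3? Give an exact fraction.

70/31

s_1 = 7/(2 + 1) = 7/3.
s_2 = 7/(7/3 + 1) = 21/10.
s_3 = 7/(21/10 + 1) = 70/31.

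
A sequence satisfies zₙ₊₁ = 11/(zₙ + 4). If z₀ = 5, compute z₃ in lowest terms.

517/287

z₁ = 11/(5 + 4) = 11/9.
z₂ = 11/(11/9 + 4) = 99/47.
z₃ = 11/(99/47 + 4) = 517/287.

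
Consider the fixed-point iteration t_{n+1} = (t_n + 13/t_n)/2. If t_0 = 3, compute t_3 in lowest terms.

14159/3927

t_1 = (3 + 13/3)/2 = 11/3.
t_2 = (11/3 + 13/(11/3))/2 = 119/33.
t_3 = (119/33 + 13/(119/33))/2 = 14159/3927.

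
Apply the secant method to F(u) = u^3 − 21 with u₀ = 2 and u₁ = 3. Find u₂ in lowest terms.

F(2) = −13, F(3) = 6. u₂ = 3 − 6·(3 − 2)/(6 − (−13)) = 51/19.

51/19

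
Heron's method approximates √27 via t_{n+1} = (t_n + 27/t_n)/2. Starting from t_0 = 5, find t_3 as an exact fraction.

3650401/702520

t_1 = (5 + 27/5)/2 = 26/5.
t_2 = (26/5 + 27/(26/5))/2 = 1351/260.
t_3 = (1351/260 + 27/(1351/260))/2 = 3650401/702520.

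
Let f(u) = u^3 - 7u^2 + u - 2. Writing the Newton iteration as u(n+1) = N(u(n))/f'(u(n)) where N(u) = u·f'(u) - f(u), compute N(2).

f'(u) = 3u^2 - 14u + 1.
N(u) = u·f'(u) - f(u) = u·(3u^2 - 14u + 1) - (u^3 - 7u^2 + u - 2) = 2u^3 - 7u^2 + 2.
N(2) = -10.

-10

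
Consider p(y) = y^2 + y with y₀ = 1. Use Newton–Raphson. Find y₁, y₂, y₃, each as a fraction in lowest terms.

y₁ = 1/3, y₂ = 1/15, y₃ = 1/255

p'(y) = 2y + 1.
p(1) = 2, p'(1) = 3, so y₁ = 1 - 2/3 = 1/3.
p(1/3) = 4/9, p'(1/3) = 5/3, so y₂ = (1/3) - (4/9)/(5/3) = 1/15.
p(1/15) = 16/225, p'(1/15) = 17/15, so y₃ = (1/15) - (16/225)/(17/15) = 1/255.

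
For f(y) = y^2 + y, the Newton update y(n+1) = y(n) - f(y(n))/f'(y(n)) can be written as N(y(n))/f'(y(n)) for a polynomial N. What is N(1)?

f'(y) = 2y + 1.
N(y) = y·f'(y) - f(y) = y·(2y + 1) - (y^2 + y) = y^2.
N(1) = 1.

1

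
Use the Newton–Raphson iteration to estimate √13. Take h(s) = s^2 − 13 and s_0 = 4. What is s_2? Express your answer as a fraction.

1673/464

h'(s) = 2s.
h(4) = 3, h'(4) = 8, so s_1 = 4 − 3/8 = 29/8.
h(29/8) = 9/64, h'(29/8) = 29/4, so s_2 = (29/8) − (9/64)/(29/4) = 1673/464.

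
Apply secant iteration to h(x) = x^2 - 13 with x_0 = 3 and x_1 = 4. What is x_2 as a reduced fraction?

h(3) = -4, h(4) = 3. x_2 = 4 - 3·(4 - 3)/(3 - (-4)) = 25/7.

25/7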